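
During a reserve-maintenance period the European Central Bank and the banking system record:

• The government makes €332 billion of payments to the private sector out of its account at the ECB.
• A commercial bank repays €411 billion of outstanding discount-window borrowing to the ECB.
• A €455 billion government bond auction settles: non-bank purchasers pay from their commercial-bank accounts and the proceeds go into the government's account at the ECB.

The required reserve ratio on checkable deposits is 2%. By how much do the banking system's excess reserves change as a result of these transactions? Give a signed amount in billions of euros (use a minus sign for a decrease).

Government spending €332 billion: reserves +€332B, deposits +€332B.
Discount-window repayment €411 billion: reserves −€411B, deposits 0.
Government account inflow €455 billion: reserves −€455B, deposits −€455B.
Totals: Δreserves = −€534B, Δdeposits = −€123B.
Δrequired reserves = 2% × −€123B = −€2.46B.
Δexcess reserves = Δreserves − Δrequired = −€534B − (−€2.46B) = -€531.54 billion.

-€531.54 billion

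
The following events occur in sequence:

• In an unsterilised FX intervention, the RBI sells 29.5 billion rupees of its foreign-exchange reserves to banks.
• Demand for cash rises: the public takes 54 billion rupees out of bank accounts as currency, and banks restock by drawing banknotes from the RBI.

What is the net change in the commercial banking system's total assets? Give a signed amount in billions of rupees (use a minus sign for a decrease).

FX sale 29.5 billion rupees: just an asset swap on bank balance sheets → 0.
Currency withdrawal 54 billion rupees: bank balance sheets shrink → −54B.
Net: 0 − 54 = -54 billion.

-54 billion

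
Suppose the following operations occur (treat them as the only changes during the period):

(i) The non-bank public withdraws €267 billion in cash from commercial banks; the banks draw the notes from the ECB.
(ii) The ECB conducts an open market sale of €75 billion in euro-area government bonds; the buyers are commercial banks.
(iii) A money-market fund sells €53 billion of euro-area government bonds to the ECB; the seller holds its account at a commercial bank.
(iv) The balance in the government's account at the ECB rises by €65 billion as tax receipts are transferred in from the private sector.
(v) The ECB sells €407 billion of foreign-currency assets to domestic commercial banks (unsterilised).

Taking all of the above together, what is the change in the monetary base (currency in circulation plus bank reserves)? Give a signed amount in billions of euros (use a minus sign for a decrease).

-€494 billion

ECB balance sheet:
  Assets:      Securities −€22B, Foreign assets −€407B
  Liabilities: Bank reserves −€761B, Currency in circulation +€267B, Government deposits +€65B
Monetary base = currency + reserves: +€267B + (−€761B) = -€494 billion.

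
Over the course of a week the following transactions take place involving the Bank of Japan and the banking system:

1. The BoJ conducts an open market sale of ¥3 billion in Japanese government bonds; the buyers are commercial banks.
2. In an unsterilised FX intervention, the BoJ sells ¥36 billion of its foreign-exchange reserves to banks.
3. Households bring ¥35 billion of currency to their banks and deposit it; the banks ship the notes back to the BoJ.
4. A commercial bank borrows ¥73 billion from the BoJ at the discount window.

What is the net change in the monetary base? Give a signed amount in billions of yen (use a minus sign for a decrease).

+¥34 billion

BoJ balance sheet:
  Assets:      Securities −¥3B, Loans to banks +¥73B, Foreign assets −¥36B
  Liabilities: Bank reserves +¥69B, Currency in circulation −¥35B
Commercial banking system:
  Assets:      Reserves at CB +¥69B, Securities +¥3B, Foreign assets +¥36B
  Liabilities: Checkable deposits +¥35B, Borrowings from CB +¥73B
Monetary base = currency + reserves: −¥35B + (+¥69B) = +¥34 billion.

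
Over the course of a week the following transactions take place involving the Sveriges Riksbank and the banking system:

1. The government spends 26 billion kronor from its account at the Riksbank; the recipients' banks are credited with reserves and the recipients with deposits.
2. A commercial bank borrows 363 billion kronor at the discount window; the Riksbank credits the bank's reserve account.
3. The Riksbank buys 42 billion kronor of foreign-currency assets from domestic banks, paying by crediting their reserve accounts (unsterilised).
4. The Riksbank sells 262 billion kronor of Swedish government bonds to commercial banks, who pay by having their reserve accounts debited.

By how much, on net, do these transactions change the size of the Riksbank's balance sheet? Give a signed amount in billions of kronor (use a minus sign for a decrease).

+143 billion

Government spending 26 billion kronor: only the composition of liabilities changes → 0.
Discount-window loan 363 billion kronor: a Riksbank asset is acquired → +363B.
FX purchase 42 billion kronor: a Riksbank asset is acquired → +42B.
OMO sale (to banks) 262 billion kronor: a Riksbank asset is shed → −262B.
Net: 0 + 363 + 42 − 262 = +143 billion.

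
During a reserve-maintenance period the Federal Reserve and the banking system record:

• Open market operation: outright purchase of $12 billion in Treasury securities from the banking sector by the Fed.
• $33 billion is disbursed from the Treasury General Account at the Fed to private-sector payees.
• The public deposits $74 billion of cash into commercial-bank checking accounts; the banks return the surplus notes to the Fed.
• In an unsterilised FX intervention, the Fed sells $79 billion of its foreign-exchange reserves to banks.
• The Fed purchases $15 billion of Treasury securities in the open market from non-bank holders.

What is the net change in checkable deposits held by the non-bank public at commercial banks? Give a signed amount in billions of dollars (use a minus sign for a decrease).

OMO purchase (from banks) $12 billion: the counterparty is a bank, so public deposits are unchanged → 0.
Government spending $33 billion: non-bank counterparties' bank balances rise → +$33B.
Currency deposit $74 billion: non-bank counterparties' bank balances rise → +$74B.
FX sale $79 billion: the counterparty is a bank, so public deposits are unchanged → 0.
Asset purchase (from non-banks) $15 billion: non-bank counterparties' bank balances rise → +$15B.
Net: 0 + 33 + 74 + 0 + 15 = +$122 billion.

+$122 billion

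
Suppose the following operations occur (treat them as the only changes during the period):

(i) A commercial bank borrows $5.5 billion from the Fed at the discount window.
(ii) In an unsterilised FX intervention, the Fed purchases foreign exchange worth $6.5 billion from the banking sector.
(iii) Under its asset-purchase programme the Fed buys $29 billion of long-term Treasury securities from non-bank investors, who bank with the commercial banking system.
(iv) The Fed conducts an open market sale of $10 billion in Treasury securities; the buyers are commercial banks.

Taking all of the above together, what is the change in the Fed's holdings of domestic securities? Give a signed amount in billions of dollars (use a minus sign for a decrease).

+$19 billion

Discount-window loan $5.5 billion: the Fed's securities portfolio is untouched → 0.
FX purchase $6.5 billion: the Fed's securities portfolio is untouched → 0.
Asset purchase (from non-banks) $29 billion: securities added to the Fed's portfolio → +$29B.
OMO sale (to banks) $10 billion: securities removed from the Fed's portfolio → −$10B.
Net: 0 + 0 + 29 − 10 = +$19 billion.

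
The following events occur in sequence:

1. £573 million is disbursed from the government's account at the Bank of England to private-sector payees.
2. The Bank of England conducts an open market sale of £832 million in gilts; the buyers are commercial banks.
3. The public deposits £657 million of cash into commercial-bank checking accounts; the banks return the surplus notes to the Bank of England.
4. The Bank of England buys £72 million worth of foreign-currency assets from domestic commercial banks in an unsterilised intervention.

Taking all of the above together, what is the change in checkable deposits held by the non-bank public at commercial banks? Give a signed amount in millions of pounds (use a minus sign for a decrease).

+£1230 million

Bank of England balance sheet:
  Assets:      Securities −£832M, Foreign assets +£72M
  Liabilities: Bank reserves +£470M, Currency in circulation −£657M, Government deposits −£573M
Commercial banking system:
  Assets:      Reserves at CB +£470M, Securities +£832M, Foreign assets −£72M
  Liabilities: Checkable deposits +£1230M
So the change in checkable deposits held by the non-bank public at commercial banks is +£1230 million.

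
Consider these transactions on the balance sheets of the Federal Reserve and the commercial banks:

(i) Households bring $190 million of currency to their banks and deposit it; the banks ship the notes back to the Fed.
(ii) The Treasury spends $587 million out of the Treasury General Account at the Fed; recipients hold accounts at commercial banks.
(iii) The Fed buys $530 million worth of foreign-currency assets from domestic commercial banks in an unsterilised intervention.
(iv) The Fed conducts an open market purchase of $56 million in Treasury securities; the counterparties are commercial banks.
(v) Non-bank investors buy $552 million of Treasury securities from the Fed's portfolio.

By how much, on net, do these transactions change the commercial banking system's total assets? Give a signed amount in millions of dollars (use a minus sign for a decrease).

+$225 million

Currency deposit $190 million: bank balance sheets expand → +$190M.
Government spending $587 million: bank balance sheets expand → +$587M.
FX purchase $530 million: just an asset swap on bank balance sheets → 0.
OMO purchase (from banks) $56 million: just an asset swap on bank balance sheets → 0.
Asset sale (to non-banks) $552 million: bank balance sheets shrink → −$552M.
Net: 190 + 587 + 0 + 0 − 552 = +$225 million.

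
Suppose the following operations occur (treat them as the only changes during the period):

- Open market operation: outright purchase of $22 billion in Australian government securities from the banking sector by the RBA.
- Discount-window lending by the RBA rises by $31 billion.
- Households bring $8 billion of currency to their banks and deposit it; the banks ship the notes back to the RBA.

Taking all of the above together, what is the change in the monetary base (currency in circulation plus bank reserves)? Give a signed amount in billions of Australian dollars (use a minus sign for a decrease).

+$53 billion

RBA balance sheet:
  Assets:      Securities +$22B, Loans to banks +$31B
  Liabilities: Bank reserves +$61B, Currency in circulation −$8B
Monetary base = currency + reserves: −$8B + (+$61B) = +$53 billion.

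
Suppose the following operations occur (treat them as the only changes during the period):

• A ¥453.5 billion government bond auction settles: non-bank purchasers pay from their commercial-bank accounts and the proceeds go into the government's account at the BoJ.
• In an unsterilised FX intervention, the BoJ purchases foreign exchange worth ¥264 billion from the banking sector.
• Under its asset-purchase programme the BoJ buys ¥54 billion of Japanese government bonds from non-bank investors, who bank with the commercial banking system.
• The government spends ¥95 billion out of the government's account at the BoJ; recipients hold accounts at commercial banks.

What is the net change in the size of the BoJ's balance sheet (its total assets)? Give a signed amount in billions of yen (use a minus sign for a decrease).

BoJ balance sheet:
  Assets:      Securities +¥54B, Foreign assets +¥264B
  Liabilities: Bank reserves −¥40.5B, Government deposits +¥358.5B
Commercial banking system:
  Assets:      Reserves at CB −¥40.5B, Foreign assets −¥264B
  Liabilities: Checkable deposits −¥304.5B
Change in total BoJ assets = +¥318 billion.

+¥318 billion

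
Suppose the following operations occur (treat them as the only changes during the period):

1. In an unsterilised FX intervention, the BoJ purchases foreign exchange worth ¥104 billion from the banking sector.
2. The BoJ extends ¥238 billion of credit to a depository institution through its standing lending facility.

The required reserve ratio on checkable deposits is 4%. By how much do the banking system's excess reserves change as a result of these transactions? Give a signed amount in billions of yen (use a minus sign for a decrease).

+¥342 billion

FX purchase ¥104 billion: reserves +¥104B, deposits 0.
Discount-window loan ¥238 billion: reserves +¥238B, deposits 0.
Totals: Δreserves = +¥342B, Δdeposits = 0.
Δrequired reserves = 4% × 0 = 0.
Δexcess reserves = Δreserves − Δrequired = +¥342B − (0) = +¥342 billion.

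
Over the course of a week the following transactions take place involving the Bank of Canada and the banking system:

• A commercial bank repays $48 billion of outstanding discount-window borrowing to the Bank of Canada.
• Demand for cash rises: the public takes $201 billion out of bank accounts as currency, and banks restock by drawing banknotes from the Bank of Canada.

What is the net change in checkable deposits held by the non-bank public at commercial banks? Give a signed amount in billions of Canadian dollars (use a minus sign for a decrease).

-$201 billion

Bank of Canada balance sheet:
  Assets:      Loans to banks −$48B
  Liabilities: Bank reserves −$249B, Currency in circulation +$201B
Commercial banking system:
  Assets:      Reserves at CB −$249B
  Liabilities: Checkable deposits −$201B, Borrowings from CB −$48B
So the change in checkable deposits held by the non-bank public at commercial banks is -$201 billion.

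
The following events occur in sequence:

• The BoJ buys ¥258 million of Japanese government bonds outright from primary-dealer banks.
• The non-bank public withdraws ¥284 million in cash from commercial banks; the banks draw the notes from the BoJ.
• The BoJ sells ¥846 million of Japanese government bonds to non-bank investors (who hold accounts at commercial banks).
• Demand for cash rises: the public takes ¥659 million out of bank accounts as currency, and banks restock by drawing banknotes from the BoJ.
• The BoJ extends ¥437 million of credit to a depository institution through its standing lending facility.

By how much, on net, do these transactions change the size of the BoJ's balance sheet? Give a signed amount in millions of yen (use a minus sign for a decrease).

OMO purchase (from banks) ¥258 million: a BoJ asset is acquired → +¥258M.
Currency withdrawal ¥284 million: only the composition of liabilities changes → 0.
Asset sale (to non-banks) ¥846 million: a BoJ asset is shed → −¥846M.
Currency withdrawal ¥659 million: only the composition of liabilities changes → 0.
Discount-window loan ¥437 million: a BoJ asset is acquired → +¥437M.
Net: 258 + 0 − 846 + 0 + 437 = -¥151 million.

-¥151 million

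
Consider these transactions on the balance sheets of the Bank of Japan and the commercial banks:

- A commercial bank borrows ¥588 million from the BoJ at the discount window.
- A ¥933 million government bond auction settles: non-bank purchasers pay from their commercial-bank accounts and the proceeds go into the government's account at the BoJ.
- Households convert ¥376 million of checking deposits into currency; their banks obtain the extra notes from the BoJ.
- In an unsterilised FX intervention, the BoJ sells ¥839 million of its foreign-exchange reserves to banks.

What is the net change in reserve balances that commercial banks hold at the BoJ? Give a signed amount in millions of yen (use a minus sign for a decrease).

-¥1560 million

Discount-window loan ¥588 million: the loan is credited to the bank's reserve account → +¥588M.
Government account inflow ¥933 million: funds move from bank reserves into the government account → −¥933M.
Currency withdrawal ¥376 million: banks swap reserves for currency → −¥376M.
FX sale ¥839 million: the buying banks pay out of their reserve balances → −¥839M.
Net: 588 − 933 − 376 − 839 = -¥1560 million.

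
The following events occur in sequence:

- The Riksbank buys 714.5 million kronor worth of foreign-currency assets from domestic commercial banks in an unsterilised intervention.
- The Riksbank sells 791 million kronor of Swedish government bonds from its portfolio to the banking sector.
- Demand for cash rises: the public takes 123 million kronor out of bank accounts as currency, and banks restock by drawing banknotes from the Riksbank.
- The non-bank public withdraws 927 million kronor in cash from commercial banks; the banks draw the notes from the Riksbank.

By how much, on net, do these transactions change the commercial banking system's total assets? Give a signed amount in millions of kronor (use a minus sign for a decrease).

-1050 million

Riksbank balance sheet:
  Assets:      Securities −791M, Foreign assets +714.5M
  Liabilities: Bank reserves −1126.5M, Currency in circulation +1050M
Commercial banking system:
  Assets:      Reserves at CB −1126.5M, Securities +791M, Foreign assets −714.5M
  Liabilities: Checkable deposits −1050M
Change in total bank assets = -1050 million.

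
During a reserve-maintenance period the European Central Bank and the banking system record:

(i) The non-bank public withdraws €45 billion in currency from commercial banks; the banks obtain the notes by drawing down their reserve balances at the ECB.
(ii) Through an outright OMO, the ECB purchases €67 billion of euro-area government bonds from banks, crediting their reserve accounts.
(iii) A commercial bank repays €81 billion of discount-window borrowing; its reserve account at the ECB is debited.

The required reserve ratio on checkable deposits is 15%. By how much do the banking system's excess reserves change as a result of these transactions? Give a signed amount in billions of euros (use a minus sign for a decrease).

Currency withdrawal €45 billion: reserves −€45B, deposits −€45B.
OMO purchase (from banks) €67 billion: reserves +€67B, deposits 0.
Discount-window repayment €81 billion: reserves −€81B, deposits 0.
Totals: Δreserves = −€59B, Δdeposits = −€45B.
Δrequired reserves = 15% × −€45B = −€6.75B.
Δexcess reserves = Δreserves − Δrequired = −€59B − (−€6.75B) = -€52.25 billion.

-€52.25 billion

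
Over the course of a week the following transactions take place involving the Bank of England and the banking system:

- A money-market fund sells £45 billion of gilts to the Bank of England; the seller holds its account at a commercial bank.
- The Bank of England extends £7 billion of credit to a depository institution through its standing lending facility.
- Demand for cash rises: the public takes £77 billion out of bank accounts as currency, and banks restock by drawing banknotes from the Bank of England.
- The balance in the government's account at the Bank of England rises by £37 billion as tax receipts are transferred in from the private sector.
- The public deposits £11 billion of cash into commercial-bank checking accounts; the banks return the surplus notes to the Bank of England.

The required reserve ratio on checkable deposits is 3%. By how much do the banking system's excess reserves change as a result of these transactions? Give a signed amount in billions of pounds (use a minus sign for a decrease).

-£49.26 billion

Asset purchase (from non-banks) £45 billion: reserves +£45B, deposits +£45B.
Discount-window loan £7 billion: reserves +£7B, deposits 0.
Currency withdrawal £77 billion: reserves −£77B, deposits −£77B.
Government account inflow £37 billion: reserves −£37B, deposits −£37B.
Currency deposit £11 billion: reserves +£11B, deposits +£11B.
Totals: Δreserves = −£51B, Δdeposits = −£58B.
Δrequired reserves = 3% × −£58B = −£1.74B.
Δexcess reserves = Δreserves − Δrequired = −£51B − (−£1.74B) = -£49.26 billion.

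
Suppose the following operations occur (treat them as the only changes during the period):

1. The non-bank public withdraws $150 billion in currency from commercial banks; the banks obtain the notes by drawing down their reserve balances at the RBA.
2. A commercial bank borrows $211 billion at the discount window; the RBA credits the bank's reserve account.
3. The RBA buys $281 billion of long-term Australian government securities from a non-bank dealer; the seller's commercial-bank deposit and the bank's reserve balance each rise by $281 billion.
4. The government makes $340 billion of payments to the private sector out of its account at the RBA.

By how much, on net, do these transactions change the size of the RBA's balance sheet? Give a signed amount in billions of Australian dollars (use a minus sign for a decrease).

+$492 billion

RBA balance sheet:
  Assets:      Securities +$281B, Loans to banks +$211B
  Liabilities: Bank reserves +$682B, Currency in circulation +$150B, Government deposits −$340B
Commercial banking system:
  Assets:      Reserves at CB +$682B
  Liabilities: Checkable deposits +$471B, Borrowings from CB +$211B
Change in total RBA assets = +$492 billion.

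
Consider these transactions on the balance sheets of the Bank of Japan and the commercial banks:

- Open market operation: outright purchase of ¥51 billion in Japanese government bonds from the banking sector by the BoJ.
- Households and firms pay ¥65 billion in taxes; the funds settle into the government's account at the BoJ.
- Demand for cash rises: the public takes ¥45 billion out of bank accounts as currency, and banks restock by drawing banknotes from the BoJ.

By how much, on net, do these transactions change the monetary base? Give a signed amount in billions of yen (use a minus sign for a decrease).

BoJ balance sheet:
  Assets:      Securities +¥51B
  Liabilities: Bank reserves −¥59B, Currency in circulation +¥45B, Government deposits +¥65B
Monetary base = currency + reserves: +¥45B + (−¥59B) = -¥14 billion.

-¥14 billion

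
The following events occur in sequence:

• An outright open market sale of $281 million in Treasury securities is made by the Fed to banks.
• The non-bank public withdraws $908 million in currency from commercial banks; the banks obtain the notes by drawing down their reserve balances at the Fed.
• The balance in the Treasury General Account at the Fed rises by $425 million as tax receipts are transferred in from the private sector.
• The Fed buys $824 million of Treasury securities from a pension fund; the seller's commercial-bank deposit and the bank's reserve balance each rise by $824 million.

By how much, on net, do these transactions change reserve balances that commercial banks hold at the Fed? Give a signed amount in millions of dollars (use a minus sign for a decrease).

OMO sale (to banks) $281 million: the buying banks pay out of their reserve balances → −$281M.
Currency withdrawal $908 million: banks swap reserves for currency → −$908M.
Government account inflow $425 million: funds move from bank reserves into the government account → −$425M.
Asset purchase (from non-banks) $824 million: the Fed pays by crediting reserve accounts → +$824M.
Net: −281 − 908 − 425 + 824 = -$790 million.

-$790 million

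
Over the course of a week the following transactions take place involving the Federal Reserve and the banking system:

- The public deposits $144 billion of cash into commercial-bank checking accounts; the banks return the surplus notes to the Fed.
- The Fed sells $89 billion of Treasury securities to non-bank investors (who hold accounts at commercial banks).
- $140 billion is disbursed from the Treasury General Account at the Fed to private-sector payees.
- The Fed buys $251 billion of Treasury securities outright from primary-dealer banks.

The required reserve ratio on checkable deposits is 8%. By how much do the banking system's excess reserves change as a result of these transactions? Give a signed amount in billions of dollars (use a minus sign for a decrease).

+$430.4 billion

Currency deposit $144 billion: reserves +$144B, deposits +$144B.
Asset sale (to non-banks) $89 billion: reserves −$89B, deposits −$89B.
Government spending $140 billion: reserves +$140B, deposits +$140B.
OMO purchase (from banks) $251 billion: reserves +$251B, deposits 0.
Totals: Δreserves = +$446B, Δdeposits = +$195B.
Δrequired reserves = 8% × +$195B = +$15.6B.
Δexcess reserves = Δreserves − Δrequired = +$446B − (+$15.6B) = +$430.4 billion.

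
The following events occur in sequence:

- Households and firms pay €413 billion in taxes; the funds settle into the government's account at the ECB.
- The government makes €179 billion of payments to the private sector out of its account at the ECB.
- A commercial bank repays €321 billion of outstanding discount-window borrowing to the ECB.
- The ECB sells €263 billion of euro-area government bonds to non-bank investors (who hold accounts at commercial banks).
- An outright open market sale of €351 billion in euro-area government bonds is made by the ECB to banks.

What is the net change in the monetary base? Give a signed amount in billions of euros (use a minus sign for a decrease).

ECB balance sheet:
  Assets:      Securities −€614B, Loans to banks −€321B
  Liabilities: Bank reserves −€1169B, Government deposits +€234B
Commercial banking system:
  Assets:      Reserves at CB −€1169B, Securities +€351B
  Liabilities: Checkable deposits −€497B, Borrowings from CB −€321B
Monetary base = currency + reserves: 0 + (−€1169B) = -€1169 billion.

-€1169 billion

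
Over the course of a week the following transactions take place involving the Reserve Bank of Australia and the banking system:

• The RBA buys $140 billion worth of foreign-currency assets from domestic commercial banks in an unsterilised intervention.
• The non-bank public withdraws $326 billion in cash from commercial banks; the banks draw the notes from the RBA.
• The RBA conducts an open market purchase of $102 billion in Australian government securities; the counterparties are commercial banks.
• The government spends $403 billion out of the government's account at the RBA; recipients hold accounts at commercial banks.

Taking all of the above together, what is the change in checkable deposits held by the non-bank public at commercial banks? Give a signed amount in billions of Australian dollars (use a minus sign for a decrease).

RBA balance sheet:
  Assets:      Securities +$102B, Foreign assets +$140B
  Liabilities: Bank reserves +$319B, Currency in circulation +$326B, Government deposits −$403B
Commercial banking system:
  Assets:      Reserves at CB +$319B, Securities −$102B, Foreign assets −$140B
  Liabilities: Checkable deposits +$77B
So the change in checkable deposits held by the non-bank public at commercial banks is +$77 billion.

+$77 billion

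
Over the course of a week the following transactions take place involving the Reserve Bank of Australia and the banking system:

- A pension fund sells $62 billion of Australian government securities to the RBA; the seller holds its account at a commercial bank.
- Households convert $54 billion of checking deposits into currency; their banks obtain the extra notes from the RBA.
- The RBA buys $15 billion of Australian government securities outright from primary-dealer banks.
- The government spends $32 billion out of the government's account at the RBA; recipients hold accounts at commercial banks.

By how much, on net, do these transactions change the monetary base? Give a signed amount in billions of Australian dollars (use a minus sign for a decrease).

+$109 billion

RBA balance sheet:
  Assets:      Securities +$77B
  Liabilities: Bank reserves +$55B, Currency in circulation +$54B, Government deposits −$32B
Monetary base = currency + reserves: +$54B + (+$55B) = +$109 billion.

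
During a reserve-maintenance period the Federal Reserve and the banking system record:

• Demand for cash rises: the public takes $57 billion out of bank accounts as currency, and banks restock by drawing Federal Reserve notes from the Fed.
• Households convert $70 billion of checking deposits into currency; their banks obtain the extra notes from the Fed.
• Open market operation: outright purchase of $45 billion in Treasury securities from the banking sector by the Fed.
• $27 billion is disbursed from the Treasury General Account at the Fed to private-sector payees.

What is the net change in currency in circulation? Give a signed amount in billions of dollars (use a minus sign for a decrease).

+$127 billion

Currency withdrawal $57 billion: notes leave the central bank → +$57B.
Currency withdrawal $70 billion: notes leave the central bank → +$70B.
OMO purchase (from banks) $45 billion: no currency enters or leaves circulation → 0.
Government spending $27 billion: no currency enters or leaves circulation → 0.
Net: 57 + 70 + 0 + 0 = +$127 billion.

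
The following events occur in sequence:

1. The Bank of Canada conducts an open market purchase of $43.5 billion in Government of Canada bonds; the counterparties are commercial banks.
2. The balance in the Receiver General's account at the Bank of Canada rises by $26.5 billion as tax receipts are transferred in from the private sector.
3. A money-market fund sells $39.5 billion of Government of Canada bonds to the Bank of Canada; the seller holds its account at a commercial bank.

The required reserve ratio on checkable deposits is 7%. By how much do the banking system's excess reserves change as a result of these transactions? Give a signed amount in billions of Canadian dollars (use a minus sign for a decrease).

+$55.59 billion

OMO purchase (from banks) $43.5 billion: reserves +$43.5B, deposits 0.
Government account inflow $26.5 billion: reserves −$26.5B, deposits −$26.5B.
Asset purchase (from non-banks) $39.5 billion: reserves +$39.5B, deposits +$39.5B.
Totals: Δreserves = +$56.5B, Δdeposits = +$13B.
Δrequired reserves = 7% × +$13B = +$0.91B.
Δexcess reserves = Δreserves − Δrequired = +$56.5B − (+$0.91B) = +$55.59 billion.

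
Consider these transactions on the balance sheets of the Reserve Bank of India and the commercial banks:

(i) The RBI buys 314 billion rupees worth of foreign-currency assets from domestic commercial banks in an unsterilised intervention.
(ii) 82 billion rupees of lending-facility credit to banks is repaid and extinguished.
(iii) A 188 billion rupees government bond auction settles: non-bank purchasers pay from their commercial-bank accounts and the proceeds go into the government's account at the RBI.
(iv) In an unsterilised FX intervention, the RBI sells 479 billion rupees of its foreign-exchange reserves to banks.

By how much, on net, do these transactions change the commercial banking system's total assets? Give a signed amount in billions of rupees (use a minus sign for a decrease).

FX purchase 314 billion rupees: just an asset swap on bank balance sheets → 0.
Discount-window repayment 82 billion rupees: bank balance sheets shrink → −82B.
Government account inflow 188 billion rupees: bank balance sheets shrink → −188B.
FX sale 479 billion rupees: just an asset swap on bank balance sheets → 0.
Net: 0 − 82 − 188 + 0 = -270 billion.

-270 billion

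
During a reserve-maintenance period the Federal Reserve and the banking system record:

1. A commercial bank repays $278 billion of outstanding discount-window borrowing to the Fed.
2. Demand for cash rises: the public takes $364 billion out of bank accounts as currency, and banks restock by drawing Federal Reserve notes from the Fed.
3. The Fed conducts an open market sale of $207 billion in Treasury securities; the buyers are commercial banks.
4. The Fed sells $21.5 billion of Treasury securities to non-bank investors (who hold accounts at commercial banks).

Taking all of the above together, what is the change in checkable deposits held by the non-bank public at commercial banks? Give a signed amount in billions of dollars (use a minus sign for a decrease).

Fed balance sheet:
  Assets:      Securities −$228.5B, Loans to banks −$278B
  Liabilities: Bank reserves −$870.5B, Currency in circulation +$364B
Commercial banking system:
  Assets:      Reserves at CB −$870.5B, Securities +$207B
  Liabilities: Checkable deposits −$385.5B, Borrowings from CB −$278B
So the change in checkable deposits held by the non-bank public at commercial banks is -$385.5 billion.

-$385.5 billion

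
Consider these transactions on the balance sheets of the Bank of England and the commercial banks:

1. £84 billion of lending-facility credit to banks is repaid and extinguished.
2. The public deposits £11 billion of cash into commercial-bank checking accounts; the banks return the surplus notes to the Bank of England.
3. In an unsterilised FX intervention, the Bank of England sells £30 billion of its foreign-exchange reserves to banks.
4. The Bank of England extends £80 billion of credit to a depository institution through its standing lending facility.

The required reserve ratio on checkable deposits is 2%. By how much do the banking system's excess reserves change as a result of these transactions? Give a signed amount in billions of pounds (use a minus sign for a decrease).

-£23.22 billion

Discount-window repayment £84 billion: reserves −£84B, deposits 0.
Currency deposit £11 billion: reserves +£11B, deposits +£11B.
FX sale £30 billion: reserves −£30B, deposits 0.
Discount-window loan £80 billion: reserves +£80B, deposits 0.
Totals: Δreserves = −£23B, Δdeposits = +£11B.
Δrequired reserves = 2% × +£11B = +£0.22B.
Δexcess reserves = Δreserves − Δrequired = −£23B − (+£0.22B) = -£23.22 billion.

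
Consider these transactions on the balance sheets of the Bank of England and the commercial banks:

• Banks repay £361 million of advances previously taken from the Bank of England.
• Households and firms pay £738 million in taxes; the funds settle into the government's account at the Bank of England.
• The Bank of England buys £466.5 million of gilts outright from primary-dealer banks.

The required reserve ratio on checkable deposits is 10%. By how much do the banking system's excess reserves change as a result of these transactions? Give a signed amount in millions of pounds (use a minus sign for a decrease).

Discount-window repayment £361 million: reserves −£361M, deposits 0.
Government account inflow £738 million: reserves −£738M, deposits −£738M.
OMO purchase (from banks) £466.5 million: reserves +£466.5M, deposits 0.
Totals: Δreserves = −£632.5M, Δdeposits = −£738M.
Δrequired reserves = 10% × −£738M = −£73.8M.
Δexcess reserves = Δreserves − Δrequired = −£632.5M − (−£73.8M) = -£558.7 million.

-£558.7 million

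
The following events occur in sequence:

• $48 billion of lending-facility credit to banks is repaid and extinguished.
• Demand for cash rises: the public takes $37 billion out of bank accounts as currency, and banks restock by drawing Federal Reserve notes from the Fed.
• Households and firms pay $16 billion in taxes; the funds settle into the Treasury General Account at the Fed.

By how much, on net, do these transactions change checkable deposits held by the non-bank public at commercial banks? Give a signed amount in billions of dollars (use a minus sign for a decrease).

-$53 billion

Discount-window repayment $48 billion: the counterparty is a bank, so public deposits are unchanged → 0.
Currency withdrawal $37 billion: non-bank counterparties' bank balances fall → −$37B.
Government account inflow $16 billion: non-bank counterparties' bank balances fall → −$16B.
Net: 0 − 37 − 16 = -$53 billion.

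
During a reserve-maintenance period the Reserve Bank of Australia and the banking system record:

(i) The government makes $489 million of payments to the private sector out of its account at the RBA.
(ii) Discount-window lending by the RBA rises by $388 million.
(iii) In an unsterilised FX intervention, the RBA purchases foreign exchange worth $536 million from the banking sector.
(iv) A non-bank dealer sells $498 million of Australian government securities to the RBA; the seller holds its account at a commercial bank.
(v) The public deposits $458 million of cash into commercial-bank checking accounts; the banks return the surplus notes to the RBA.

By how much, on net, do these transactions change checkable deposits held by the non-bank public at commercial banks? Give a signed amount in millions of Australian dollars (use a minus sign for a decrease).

Government spending $489 million: non-bank counterparties' bank balances rise → +$489M.
Discount-window loan $388 million: the counterparty is a bank, so public deposits are unchanged → 0.
FX purchase $536 million: the counterparty is a bank, so public deposits are unchanged → 0.
Asset purchase (from non-banks) $498 million: non-bank counterparties' bank balances rise → +$498M.
Currency deposit $458 million: non-bank counterparties' bank balances rise → +$458M.
Net: 489 + 0 + 0 + 498 + 458 = +$1445 million.

+$1445 million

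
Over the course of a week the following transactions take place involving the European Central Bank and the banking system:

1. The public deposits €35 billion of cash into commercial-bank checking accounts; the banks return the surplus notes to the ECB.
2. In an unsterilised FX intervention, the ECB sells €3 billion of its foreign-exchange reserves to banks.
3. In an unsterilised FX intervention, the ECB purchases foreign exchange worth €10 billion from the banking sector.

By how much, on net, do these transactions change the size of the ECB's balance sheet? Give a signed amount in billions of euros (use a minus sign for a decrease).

+€7 billion

Currency deposit €35 billion: only the composition of liabilities changes → 0.
FX sale €3 billion: an ECB asset is shed → −€3B.
FX purchase €10 billion: an ECB asset is acquired → +€10B.
Net: 0 − 3 + 10 = +€7 billion.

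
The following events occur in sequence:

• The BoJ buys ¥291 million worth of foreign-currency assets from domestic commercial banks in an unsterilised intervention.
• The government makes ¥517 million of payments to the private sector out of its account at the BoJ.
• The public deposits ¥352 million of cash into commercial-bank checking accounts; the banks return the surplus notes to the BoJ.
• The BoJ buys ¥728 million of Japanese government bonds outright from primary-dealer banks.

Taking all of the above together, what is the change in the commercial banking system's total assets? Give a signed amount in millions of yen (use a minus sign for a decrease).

+¥869 million

BoJ balance sheet:
  Assets:      Securities +¥728M, Foreign assets +¥291M
  Liabilities: Bank reserves +¥1888M, Currency in circulation −¥352M, Government deposits −¥517M
Commercial banking system:
  Assets:      Reserves at CB +¥1888M, Securities −¥728M, Foreign assets −¥291M
  Liabilities: Checkable deposits +¥869M
Change in total bank assets = +¥869 million.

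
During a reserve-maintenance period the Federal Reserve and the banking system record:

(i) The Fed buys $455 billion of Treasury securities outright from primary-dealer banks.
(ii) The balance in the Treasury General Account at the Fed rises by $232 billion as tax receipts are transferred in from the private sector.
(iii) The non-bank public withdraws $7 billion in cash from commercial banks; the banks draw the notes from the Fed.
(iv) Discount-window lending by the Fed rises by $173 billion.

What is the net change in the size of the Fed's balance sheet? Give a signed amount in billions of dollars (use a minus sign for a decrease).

OMO purchase (from banks) $455 billion: a Fed asset is acquired → +$455B.
Government account inflow $232 billion: only the composition of liabilities changes → 0.
Currency withdrawal $7 billion: only the composition of liabilities changes → 0.
Discount-window loan $173 billion: a Fed asset is acquired → +$173B.
Net: 455 + 0 + 0 + 173 = +$628 billion.

+$628 billion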